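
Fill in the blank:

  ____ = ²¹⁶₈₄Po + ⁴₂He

Rn-220

Conserve mass number: A = 216 + 4, so A = 220.
Conserve atomic number: Z = 84 + 2, so Z = 86.
Z = 86 is radon, so the species is ²²⁰₈₆Rn.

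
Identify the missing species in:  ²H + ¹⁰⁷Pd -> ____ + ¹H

Pd-108

Conserve mass number: 2 + 107 = A + 1, so A = 108.
Conserve atomic number: 1 + 46 = Z + 1, so Z = 46.
Z = 46 is palladium, so the species is ¹⁰⁸Pd.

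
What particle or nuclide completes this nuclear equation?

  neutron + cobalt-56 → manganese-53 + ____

alpha particle

Conserve mass number: 1 + 56 = 53 + A, so A = 4.
Conserve atomic number: 0 + 27 = 25 + Z, so Z = 2.
A = 4 and Z = 2 is helium-4 — an alpha particle.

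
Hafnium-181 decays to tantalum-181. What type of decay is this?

ΔA = 181 − 181 = 0; ΔZ = 73 − 72 = +1.
A is unchanged and Z rises by 1 — a neutron has become a proton (β⁻ decay).

beta-minus decay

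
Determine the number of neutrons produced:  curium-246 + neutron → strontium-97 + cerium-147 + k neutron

Conserve mass number: 247 = 97 + 147 + k, so k = 247 − 244 = 3.
Check atomic number: 96 = 38 + 58 + 0 = 96. ✓

3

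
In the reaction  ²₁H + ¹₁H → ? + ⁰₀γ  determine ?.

Conserve mass number: 2 + 1 = A + 0, so A = 3.
Conserve atomic number: 1 + 1 = Z + 0, so Z = 2.
Z = 2 is helium, so the species is ³₂He.

He-3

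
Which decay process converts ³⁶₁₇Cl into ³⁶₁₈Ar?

ΔA = 36 − 36 = 0; ΔZ = 18 − 17 = +1.
A is unchanged and Z rises by 1 — a neutron has become a proton (β⁻ decay).

beta-minus decay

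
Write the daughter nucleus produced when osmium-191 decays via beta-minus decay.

Ir-191

Beta-minus decay: mass number changes by +0, atomic number by +1.
A: 191 = 191; Z: 76 + 1 = 77.
Z = 77 is iridium, so the daughter is iridium-191.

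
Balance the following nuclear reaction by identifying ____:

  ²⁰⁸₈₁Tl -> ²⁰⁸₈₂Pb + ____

beta-minus particle

Conserve mass number: 208 = 208 + A, so A = 0.
Conserve atomic number: 81 = 82 + Z, so Z = -1.
A = 0 and Z = -1 is ⁰₋₁e — a beta-minus particle.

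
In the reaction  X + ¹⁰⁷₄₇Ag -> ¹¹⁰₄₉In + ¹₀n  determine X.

Conserve mass number: A + 107 = 110 + 1, so A = 4.
Conserve atomic number: Z + 47 = 49 + 0, so Z = 2.
A = 4 and Z = 2 is ⁴₂He — an alpha particle.

alpha particle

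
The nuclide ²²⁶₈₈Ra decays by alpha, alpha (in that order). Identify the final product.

Start: (A, Z) = (226, 88).
After α: (222, 86).
After α: (218, 84).
Z = 84 is polonium.

Po-218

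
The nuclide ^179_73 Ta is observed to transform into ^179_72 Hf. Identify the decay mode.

ΔA = 179 − 179 = 0; ΔZ = 72 − 73 = -1.
A is unchanged and Z drops by 1 — a proton has become a neutron (β⁺ emission or electron capture).

beta-plus decay or electron capture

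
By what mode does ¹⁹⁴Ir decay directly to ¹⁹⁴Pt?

ΔA = 194 − 194 = 0; ΔZ = 78 − 77 = +1.
A is unchanged and Z rises by 1 — a neutron has become a proton (β⁻ decay).

beta-minus decay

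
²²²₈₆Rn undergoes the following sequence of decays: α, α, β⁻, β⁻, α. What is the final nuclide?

Start: (A, Z) = (222, 86).
After α: (218, 84).
After α: (214, 82).
After β⁻: (214, 83).
After β⁻: (214, 84).
After α: (210, 82).
Z = 82 is lead.

Pb-210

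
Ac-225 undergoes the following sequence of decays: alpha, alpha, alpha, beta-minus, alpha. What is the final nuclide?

Pb-209

Start: (A, Z) = (225, 89).
After α: (221, 87).
After α: (217, 85).
After α: (213, 83).
After β⁻: (213, 84).
After α: (209, 82).
Z = 82 is lead.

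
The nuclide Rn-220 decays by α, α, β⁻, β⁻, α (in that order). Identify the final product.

Pb-208

Start: (A, Z) = (220, 86).
After α: (216, 84).
After α: (212, 82).
After β⁻: (212, 83).
After β⁻: (212, 84).
After α: (208, 82).
Z = 82 is lead.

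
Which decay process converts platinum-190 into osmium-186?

ΔA = 186 − 190 = -4; ΔZ = 76 − 78 = -2.
A drops by 4 and Z drops by 2 — the signature of alpha emission.

alpha decay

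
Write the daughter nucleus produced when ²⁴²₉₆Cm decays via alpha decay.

Alpha decay: mass number changes by -4, atomic number by -2.
A: 242 − 4 = 238; Z: 96 − 2 = 94.
Z = 94 is plutonium, so the daughter is ²³⁸₉₄Pu.

Pu-238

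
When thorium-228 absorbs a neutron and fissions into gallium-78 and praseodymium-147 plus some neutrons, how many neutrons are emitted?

4

Conserve mass number: 229 = 78 + 147 + k, so k = 229 − 225 = 4.
Check atomic number: 90 = 31 + 59 + 0 = 90. ✓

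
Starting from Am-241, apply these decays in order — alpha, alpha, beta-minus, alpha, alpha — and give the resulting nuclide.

Start: (A, Z) = (241, 95).
After α: (237, 93).
After α: (233, 91).
After β⁻: (233, 92).
After α: (229, 90).
After α: (225, 88).
Z = 88 is radium.

Ra-225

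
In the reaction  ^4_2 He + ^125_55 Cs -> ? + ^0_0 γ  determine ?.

La-129

Conserve mass number: 4 + 125 = A + 0, so A = 129.
Conserve atomic number: 2 + 55 = Z + 0, so Z = 57.
Z = 57 is lanthanum, so the species is ^129_57 La.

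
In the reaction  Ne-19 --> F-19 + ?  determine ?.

positron

Conserve mass number: 19 = 19 + A, so A = 0.
Conserve atomic number: 10 = 9 + Z, so Z = 1.
A = 0 and Z = 1 is e⁺ — a positron.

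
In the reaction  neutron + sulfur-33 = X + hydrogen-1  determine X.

Conserve mass number: 1 + 33 = A + 1, so A = 33.
Conserve atomic number: 0 + 16 = Z + 1, so Z = 15.
Z = 15 is phosphorus, so the species is phosphorus-33.

P-33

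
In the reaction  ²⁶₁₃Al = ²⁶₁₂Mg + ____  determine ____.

positron

Conserve mass number: 26 = 26 + A, so A = 0.
Conserve atomic number: 13 = 12 + Z, so Z = 1.
A = 0 and Z = 1 is ⁰₁e — a positron.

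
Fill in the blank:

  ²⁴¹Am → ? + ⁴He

Conserve mass number: 241 = A + 4, so A = 237.
Conserve atomic number: 95 = Z + 2, so Z = 93.
Z = 93 is neptunium, so the species is ²³⁷Np.

Np-237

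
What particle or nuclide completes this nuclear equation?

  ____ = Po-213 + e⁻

Bi-213

Conserve mass number: A = 213 + 0, so A = 213.
Conserve atomic number: Z = 84 − 1, so Z = 83.
Z = 83 is bismuth, so the species is Bi-213.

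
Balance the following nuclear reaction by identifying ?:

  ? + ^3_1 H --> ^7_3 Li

alpha particle

Conserve mass number: A + 3 = 7, so A = 4.
Conserve atomic number: Z + 1 = 3, so Z = 2.
A = 4 and Z = 2 is ^4_2 He — an alpha particle.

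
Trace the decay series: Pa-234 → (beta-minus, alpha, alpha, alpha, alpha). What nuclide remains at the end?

Start: (A, Z) = (234, 91).
After β⁻: (234, 92).
After α: (230, 90).
After α: (226, 88).
After α: (222, 86).
After α: (218, 84).
Z = 84 is polonium.

Po-218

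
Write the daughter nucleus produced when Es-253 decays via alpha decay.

Alpha decay: mass number changes by -4, atomic number by -2.
A: 253 − 4 = 249; Z: 99 − 2 = 97.
Z = 97 is berkelium, so the daughter is Bk-249.

Bk-249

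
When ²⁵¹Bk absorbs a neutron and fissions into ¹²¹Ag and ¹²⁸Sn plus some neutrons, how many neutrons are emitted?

3

Conserve mass number: 252 = 121 + 128 + k, so k = 252 − 249 = 3.
Check atomic number: 97 = 47 + 50 + 0 = 97. ✓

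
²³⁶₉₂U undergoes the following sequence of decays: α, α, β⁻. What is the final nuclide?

Ac-228

Start: (A, Z) = (236, 92).
After α: (232, 90).
After α: (228, 88).
After β⁻: (228, 89).
Z = 89 is actinium.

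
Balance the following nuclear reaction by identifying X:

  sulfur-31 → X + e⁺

P-31

Conserve mass number: 31 = A + 0, so A = 31.
Conserve atomic number: 16 = Z + 1, so Z = 15.
Z = 15 is phosphorus, so the species is phosphorus-31.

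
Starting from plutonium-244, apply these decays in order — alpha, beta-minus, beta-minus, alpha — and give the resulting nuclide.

U-236

Start: (A, Z) = (244, 94).
After α: (240, 92).
After β⁻: (240, 93).
After β⁻: (240, 94).
After α: (236, 92).
Z = 92 is uranium.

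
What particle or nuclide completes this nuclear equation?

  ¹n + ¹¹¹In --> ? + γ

Conserve mass number: 1 + 111 = A + 0, so A = 112.
Conserve atomic number: 0 + 49 = Z + 0, so Z = 49.
Z = 49 is indium, so the species is ¹¹²In.

In-112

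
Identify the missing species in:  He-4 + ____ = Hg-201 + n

Conserve mass number: 4 + A = 201 + 1, so A = 198.
Conserve atomic number: 2 + Z = 80 + 0, so Z = 78.
Z = 78 is platinum, so the species is Pt-198.

Pt-198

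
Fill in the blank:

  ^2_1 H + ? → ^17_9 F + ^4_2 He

Ne-19

Conserve mass number: 2 + A = 17 + 4, so A = 19.
Conserve atomic number: 1 + Z = 9 + 2, so Z = 10.
Z = 10 is neon, so the species is ^19_10 Ne.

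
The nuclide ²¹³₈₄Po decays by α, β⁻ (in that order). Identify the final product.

Start: (A, Z) = (213, 84).
After α: (209, 82).
After β⁻: (209, 83).
Z = 83 is bismuth.

Bi-209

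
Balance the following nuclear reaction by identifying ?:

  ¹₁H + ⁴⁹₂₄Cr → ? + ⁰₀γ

Conserve mass number: 1 + 49 = A + 0, so A = 50.
Conserve atomic number: 1 + 24 = Z + 0, so Z = 25.
Z = 25 is manganese, so the species is ⁵⁰₂₅Mn.

Mn-50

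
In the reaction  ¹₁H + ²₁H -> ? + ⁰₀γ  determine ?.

Conserve mass number: 1 + 2 = A + 0, so A = 3.
Conserve atomic number: 1 + 1 = Z + 0, so Z = 2.
Z = 2 is helium, so the species is ³₂He.

He-3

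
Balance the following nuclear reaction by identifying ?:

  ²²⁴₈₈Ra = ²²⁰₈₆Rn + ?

alpha particle

Conserve mass number: 224 = 220 + A, so A = 4.
Conserve atomic number: 88 = 86 + Z, so Z = 2.
A = 4 and Z = 2 is ⁴₂He — an alpha particle.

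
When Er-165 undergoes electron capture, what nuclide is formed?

Ho-165

Electron capture: mass number changes by +0, atomic number by -1.
A: 165 = 165; Z: 68 − 1 = 67.
Z = 67 is holmium, so the daughter is Ho-165.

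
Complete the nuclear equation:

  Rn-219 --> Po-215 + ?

alpha particle

Conserve mass number: 219 = 215 + A, so A = 4.
Conserve atomic number: 86 = 84 + Z, so Z = 2.
A = 4 and Z = 2 is He-4 — an alpha particle.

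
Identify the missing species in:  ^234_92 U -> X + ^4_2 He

Conserve mass number: 234 = A + 4, so A = 230.
Conserve atomic number: 92 = Z + 2, so Z = 90.
Z = 90 is thorium, so the species is ^230_90 Th.

Th-230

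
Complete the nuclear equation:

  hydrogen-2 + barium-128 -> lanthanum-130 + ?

gamma ray

Conserve mass number: 2 + 128 = 130 + A, so A = 0.
Conserve atomic number: 1 + 56 = 57 + Z, so Z = 0.
A = 0 and Z = 0 is γ — a gamma ray.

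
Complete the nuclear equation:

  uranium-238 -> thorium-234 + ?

Conserve mass number: 238 = 234 + A, so A = 4.
Conserve atomic number: 92 = 90 + Z, so Z = 2.
A = 4 and Z = 2 is helium-4 — an alpha particle.

alpha particle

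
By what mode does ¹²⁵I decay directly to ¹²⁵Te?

ΔA = 125 − 125 = 0; ΔZ = 52 − 53 = -1.
A is unchanged and Z drops by 1 — a proton has become a neutron (β⁺ emission or electron capture).

beta-plus decay or electron capture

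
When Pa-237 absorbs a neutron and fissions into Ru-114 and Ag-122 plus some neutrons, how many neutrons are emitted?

2

Conserve mass number: 238 = 114 + 122 + k, so k = 238 − 236 = 2.
Check atomic number: 91 = 44 + 47 + 0 = 91. ✓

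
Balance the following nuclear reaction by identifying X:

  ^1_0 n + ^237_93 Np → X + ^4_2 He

Pa-234

Conserve mass number: 1 + 237 = A + 4, so A = 234.
Conserve atomic number: 0 + 93 = Z + 2, so Z = 91.
Z = 91 is protactinium, so the species is ^234_91 Pa.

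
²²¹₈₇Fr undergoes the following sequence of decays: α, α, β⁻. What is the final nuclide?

Po-213

Start: (A, Z) = (221, 87).
After α: (217, 85).
After α: (213, 83).
After β⁻: (213, 84).
Z = 84 is polonium.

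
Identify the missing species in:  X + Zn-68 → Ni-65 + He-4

Conserve mass number: A + 68 = 65 + 4, so A = 1.
Conserve atomic number: Z + 30 = 28 + 2, so Z = 0.
A = 1 and Z = 0 is n — a neutron.

neutron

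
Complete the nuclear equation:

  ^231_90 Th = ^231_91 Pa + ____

Conserve mass number: 231 = 231 + A, so A = 0.
Conserve atomic number: 90 = 91 + Z, so Z = -1.
A = 0 and Z = -1 is ^0_-1 e — a beta-minus particle.

beta-minus particle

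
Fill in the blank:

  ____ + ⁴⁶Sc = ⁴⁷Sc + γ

Conserve mass number: A + 46 = 47 + 0, so A = 1.
Conserve atomic number: Z + 21 = 21 + 0, so Z = 0.
A = 1 and Z = 0 is ¹n — a neutron.

neutron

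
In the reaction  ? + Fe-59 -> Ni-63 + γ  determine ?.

alpha particle

Conserve mass number: A + 59 = 63 + 0, so A = 4.
Conserve atomic number: Z + 26 = 28 + 0, so Z = 2.
A = 4 and Z = 2 is He-4 — an alpha particle.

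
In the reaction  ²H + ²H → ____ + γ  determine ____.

He-4

Conserve mass number: 2 + 2 = A + 0, so A = 4.
Conserve atomic number: 1 + 1 = Z + 0, so Z = 2.
A = 4 and Z = 2 is ⁴He — an alpha particle.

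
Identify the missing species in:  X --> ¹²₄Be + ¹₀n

Conserve mass number: A = 12 + 1, so A = 13.
Conserve atomic number: Z = 4 + 0, so Z = 4.
Z = 4 is beryllium, so the species is ¹³₄Be.

Be-13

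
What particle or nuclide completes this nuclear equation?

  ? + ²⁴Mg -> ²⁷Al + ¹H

Conserve mass number: A + 24 = 27 + 1, so A = 4.
Conserve atomic number: Z + 12 = 13 + 1, so Z = 2.
A = 4 and Z = 2 is ⁴He — an alpha particle.

alpha particle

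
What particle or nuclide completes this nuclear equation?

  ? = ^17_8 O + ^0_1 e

F-17

Conserve mass number: A = 17 + 0, so A = 17.
Conserve atomic number: Z = 8 + 1, so Z = 9.
Z = 9 is fluorine, so the species is ^17_9 F.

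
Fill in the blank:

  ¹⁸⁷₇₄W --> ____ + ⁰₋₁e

Conserve mass number: 187 = A + 0, so A = 187.
Conserve atomic number: 74 = Z − 1, so Z = 75.
Z = 75 is rhenium, so the species is ¹⁸⁷₇₅Re.

Re-187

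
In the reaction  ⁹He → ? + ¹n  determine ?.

Conserve mass number: 9 = A + 1, so A = 8.
Conserve atomic number: 2 = Z + 0, so Z = 2.
Z = 2 is helium, so the species is ⁸He.

He-8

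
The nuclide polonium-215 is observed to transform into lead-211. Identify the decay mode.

ΔA = 211 − 215 = -4; ΔZ = 82 − 84 = -2.
A drops by 4 and Z drops by 2 — the signature of alpha emission.

alpha decay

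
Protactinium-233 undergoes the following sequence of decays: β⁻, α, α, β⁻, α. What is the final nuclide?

Start: (A, Z) = (233, 91).
After β⁻: (233, 92).
After α: (229, 90).
After α: (225, 88).
After β⁻: (225, 89).
After α: (221, 87).
Z = 87 is francium.

Fr-221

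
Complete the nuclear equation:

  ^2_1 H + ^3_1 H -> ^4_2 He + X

Conserve mass number: 2 + 3 = 4 + A, so A = 1.
Conserve atomic number: 1 + 1 = 2 + Z, so Z = 0.
A = 1 and Z = 0 is ^1_0 n — a neutron.

neutron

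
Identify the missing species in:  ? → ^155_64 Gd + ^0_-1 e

Eu-155

Conserve mass number: A = 155 + 0, so A = 155.
Conserve atomic number: Z = 64 − 1, so Z = 63.
Z = 63 is europium, so the species is ^155_63 Eu.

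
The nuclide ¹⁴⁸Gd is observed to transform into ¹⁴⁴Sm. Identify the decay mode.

ΔA = 144 − 148 = -4; ΔZ = 62 − 64 = -2.
A drops by 4 and Z drops by 2 — the signature of alpha emission.

alpha decay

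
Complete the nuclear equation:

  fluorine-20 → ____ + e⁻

Conserve mass number: 20 = A + 0, so A = 20.
Conserve atomic number: 9 = Z − 1, so Z = 10.
Z = 10 is neon, so the species is neon-20.

Ne-20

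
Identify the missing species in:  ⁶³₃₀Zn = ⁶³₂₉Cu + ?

positron

Conserve mass number: 63 = 63 + A, so A = 0.
Conserve atomic number: 30 = 29 + Z, so Z = 1.
A = 0 and Z = 1 is ⁰₁e — a positron.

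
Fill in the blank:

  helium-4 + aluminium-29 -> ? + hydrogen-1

Si-32

Conserve mass number: 4 + 29 = A + 1, so A = 32.
Conserve atomic number: 2 + 13 = Z + 1, so Z = 14.
Z = 14 is silicon, so the species is silicon-32.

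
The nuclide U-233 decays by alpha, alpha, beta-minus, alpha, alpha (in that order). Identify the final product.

At-217

Start: (A, Z) = (233, 92).
After α: (229, 90).
After α: (225, 88).
After β⁻: (225, 89).
After α: (221, 87).
After α: (217, 85).
Z = 85 is astatine.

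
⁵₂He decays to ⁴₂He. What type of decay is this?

ΔA = 4 − 5 = -1; ΔZ = 2 − 2 = +0.
A drops by 1 with Z unchanged — a neutron was emitted.

neutron emission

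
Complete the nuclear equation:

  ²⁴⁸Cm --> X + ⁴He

Pu-244

Conserve mass number: 248 = A + 4, so A = 244.
Conserve atomic number: 96 = Z + 2, so Z = 94.
Z = 94 is plutonium, so the species is ²⁴⁴Pu.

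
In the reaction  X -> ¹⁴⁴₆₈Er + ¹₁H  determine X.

Tm-145

Conserve mass number: A = 144 + 1, so A = 145.
Conserve atomic number: Z = 68 + 1, so Z = 69.
Z = 69 is thulium, so the species is ¹⁴⁵₆₉Tm.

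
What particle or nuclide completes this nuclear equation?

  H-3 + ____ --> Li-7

alpha particle

Conserve mass number: 3 + A = 7, so A = 4.
Conserve atomic number: 1 + Z = 3, so Z = 2.
A = 4 and Z = 2 is He-4 — an alpha particle.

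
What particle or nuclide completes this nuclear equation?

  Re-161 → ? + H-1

W-160

Conserve mass number: 161 = A + 1, so A = 160.
Conserve atomic number: 75 = Z + 1, so Z = 74.
Z = 74 is tungsten, so the species is W-160.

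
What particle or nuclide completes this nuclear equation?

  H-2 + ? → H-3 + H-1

deuteron

Conserve mass number: 2 + A = 3 + 1, so A = 2.
Conserve atomic number: 1 + Z = 1 + 1, so Z = 1.
A = 2 and Z = 1 is H-2 — a deuteron.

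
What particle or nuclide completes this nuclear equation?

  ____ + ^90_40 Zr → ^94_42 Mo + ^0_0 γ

alpha particle

Conserve mass number: A + 90 = 94 + 0, so A = 4.
Conserve atomic number: Z + 40 = 42 + 0, so Z = 2.
A = 4 and Z = 2 is ^4_2 He — an alpha particle.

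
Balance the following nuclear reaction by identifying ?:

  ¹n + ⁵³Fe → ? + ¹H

Conserve mass number: 1 + 53 = A + 1, so A = 53.
Conserve atomic number: 0 + 26 = Z + 1, so Z = 25.
Z = 25 is manganese, so the species is ⁵³Mn.

Mn-53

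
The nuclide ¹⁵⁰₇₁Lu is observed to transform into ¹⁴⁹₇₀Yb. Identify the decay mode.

proton emission

ΔA = 149 − 150 = -1; ΔZ = 70 − 71 = -1.
A drops by 1 and Z drops by 1 — a proton was emitted.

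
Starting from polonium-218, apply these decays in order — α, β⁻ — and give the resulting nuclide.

Bi-214

Start: (A, Z) = (218, 84).
After α: (214, 82).
After β⁻: (214, 83).
Z = 83 is bismuth.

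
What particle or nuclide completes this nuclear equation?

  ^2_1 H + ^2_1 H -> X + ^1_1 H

Conserve mass number: 2 + 2 = A + 1, so A = 3.
Conserve atomic number: 1 + 1 = Z + 1, so Z = 1.
A = 3 and Z = 1 is ^3_1 H — a triton.

H-3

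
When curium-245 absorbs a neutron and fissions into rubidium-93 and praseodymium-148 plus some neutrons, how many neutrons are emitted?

5

Conserve mass number: 246 = 93 + 148 + k, so k = 246 − 241 = 5.
Check atomic number: 96 = 37 + 59 + 0 = 96. ✓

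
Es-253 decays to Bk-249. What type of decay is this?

alpha decay

ΔA = 249 − 253 = -4; ΔZ = 97 − 99 = -2.
A drops by 4 and Z drops by 2 — the signature of alpha emission.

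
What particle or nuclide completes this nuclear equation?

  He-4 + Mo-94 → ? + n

Conserve mass number: 4 + 94 = A + 1, so A = 97.
Conserve atomic number: 2 + 42 = Z + 0, so Z = 44.
Z = 44 is ruthenium, so the species is Ru-97.

Ru-97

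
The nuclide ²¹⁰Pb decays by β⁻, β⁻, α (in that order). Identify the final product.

Pb-206

Start: (A, Z) = (210, 82).
After β⁻: (210, 83).
After β⁻: (210, 84).
After α: (206, 82).
Z = 82 is lead.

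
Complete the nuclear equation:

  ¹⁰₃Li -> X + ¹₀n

Conserve mass number: 10 = A + 1, so A = 9.
Conserve atomic number: 3 = Z + 0, so Z = 3.
Z = 3 is lithium, so the species is ⁹₃Li.

Li-9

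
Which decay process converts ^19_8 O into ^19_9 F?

beta-minus decay

ΔA = 19 − 19 = 0; ΔZ = 9 − 8 = +1.
A is unchanged and Z rises by 1 — a neutron has become a proton (β⁻ decay).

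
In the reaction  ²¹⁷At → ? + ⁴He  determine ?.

Conserve mass number: 217 = A + 4, so A = 213.
Conserve atomic number: 85 = Z + 2, so Z = 83.
Z = 83 is bismuth, so the species is ²¹³Bi.

Bi-213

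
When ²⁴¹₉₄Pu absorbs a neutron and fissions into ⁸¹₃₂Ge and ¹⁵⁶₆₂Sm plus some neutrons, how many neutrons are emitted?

Conserve mass number: 242 = 81 + 156 + k, so k = 242 − 237 = 5.
Check atomic number: 94 = 32 + 62 + 0 = 94. ✓

5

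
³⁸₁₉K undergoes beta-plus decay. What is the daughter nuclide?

Ar-38

Beta-plus decay: mass number changes by +0, atomic number by -1.
A: 38 = 38; Z: 19 − 1 = 18.
Z = 18 is argon, so the daughter is ³⁸₁₈Ar.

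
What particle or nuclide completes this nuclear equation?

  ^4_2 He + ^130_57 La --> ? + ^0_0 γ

Pr-134

Conserve mass number: 4 + 130 = A + 0, so A = 134.
Conserve atomic number: 2 + 57 = Z + 0, so Z = 59.
Z = 59 is praseodymium, so the species is ^134_59 Pr.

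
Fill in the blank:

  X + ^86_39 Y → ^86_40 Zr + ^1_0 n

proton

Conserve mass number: A + 86 = 86 + 1, so A = 1.
Conserve atomic number: Z + 39 = 40 + 0, so Z = 1.
A = 1 and Z = 1 is ^1_1 H — a proton.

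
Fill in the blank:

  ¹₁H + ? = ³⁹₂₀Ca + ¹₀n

K-39

Conserve mass number: 1 + A = 39 + 1, so A = 39.
Conserve atomic number: 1 + Z = 20 + 0, so Z = 19.
Z = 19 is potassium, so the species is ³⁹₁₉K.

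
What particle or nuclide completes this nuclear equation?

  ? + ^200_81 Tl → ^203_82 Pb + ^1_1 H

Conserve mass number: A + 200 = 203 + 1, so A = 4.
Conserve atomic number: Z + 81 = 82 + 1, so Z = 2.
A = 4 and Z = 2 is ^4_2 He — an alpha particle.

alpha particle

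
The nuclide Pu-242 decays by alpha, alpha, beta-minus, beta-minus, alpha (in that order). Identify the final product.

Th-230

Start: (A, Z) = (242, 94).
After α: (238, 92).
After α: (234, 90).
After β⁻: (234, 91).
After β⁻: (234, 92).
After α: (230, 90).
Z = 90 is thorium.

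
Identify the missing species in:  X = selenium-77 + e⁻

As-77

Conserve mass number: A = 77 + 0, so A = 77.
Conserve atomic number: Z = 34 − 1, so Z = 33.
Z = 33 is arsenic, so the species is arsenic-77.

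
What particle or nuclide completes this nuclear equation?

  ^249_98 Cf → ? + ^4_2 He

Cm-245

Conserve mass number: 249 = A + 4, so A = 245.
Conserve atomic number: 98 = Z + 2, so Z = 96.
Z = 96 is curium, so the species is ^245_96 Cm.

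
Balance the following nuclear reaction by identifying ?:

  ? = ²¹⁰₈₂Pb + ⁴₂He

Conserve mass number: A = 210 + 4, so A = 214.
Conserve atomic number: Z = 82 + 2, so Z = 84.
Z = 84 is polonium, so the species is ²¹⁴₈₄Po.

Po-214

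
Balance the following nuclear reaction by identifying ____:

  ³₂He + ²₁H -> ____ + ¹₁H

Conserve mass number: 3 + 2 = A + 1, so A = 4.
Conserve atomic number: 2 + 1 = Z + 1, so Z = 2.
A = 4 and Z = 2 is ⁴₂He — an alpha particle.

He-4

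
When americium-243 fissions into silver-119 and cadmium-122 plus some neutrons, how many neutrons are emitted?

Conserve mass number: 243 = 119 + 122 + k, so k = 243 − 241 = 2.
Check atomic number: 95 = 47 + 48 + 0 = 95. ✓

2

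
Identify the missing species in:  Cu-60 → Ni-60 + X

Conserve mass number: 60 = 60 + A, so A = 0.
Conserve atomic number: 29 = 28 + Z, so Z = 1.
A = 0 and Z = 1 is e⁺ — a positron.

positron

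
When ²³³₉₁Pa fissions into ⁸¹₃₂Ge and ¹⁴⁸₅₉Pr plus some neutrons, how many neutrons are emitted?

4

Conserve mass number: 233 = 81 + 148 + k, so k = 233 − 229 = 4.
Check atomic number: 91 = 32 + 59 + 0 = 91. ✓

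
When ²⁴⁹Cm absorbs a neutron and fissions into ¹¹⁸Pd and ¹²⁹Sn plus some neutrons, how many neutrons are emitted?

Conserve mass number: 250 = 118 + 129 + k, so k = 250 − 247 = 3.
Check atomic number: 96 = 46 + 50 + 0 = 96. ✓

3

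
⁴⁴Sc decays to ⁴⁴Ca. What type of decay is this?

beta-plus decay or electron capture

ΔA = 44 − 44 = 0; ΔZ = 20 − 21 = -1.
A is unchanged and Z drops by 1 — a proton has become a neutron (β⁺ emission or electron capture).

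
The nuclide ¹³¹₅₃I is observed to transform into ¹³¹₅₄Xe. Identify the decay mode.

ΔA = 131 − 131 = 0; ΔZ = 54 − 53 = +1.
A is unchanged and Z rises by 1 — a neutron has become a proton (β⁻ decay).

beta-minus decay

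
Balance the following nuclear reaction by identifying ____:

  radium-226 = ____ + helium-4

Rn-222

Conserve mass number: 226 = A + 4, so A = 222.
Conserve atomic number: 88 = Z + 2, so Z = 86.
Z = 86 is radon, so the species is radon-222.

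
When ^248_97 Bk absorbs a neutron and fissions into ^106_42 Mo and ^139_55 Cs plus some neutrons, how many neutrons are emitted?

4

Conserve mass number: 249 = 106 + 139 + k, so k = 249 − 245 = 4.
Check atomic number: 97 = 42 + 55 + 0 = 97. ✓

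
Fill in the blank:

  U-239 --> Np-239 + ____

beta-minus particle

Conserve mass number: 239 = 239 + A, so A = 0.
Conserve atomic number: 92 = 93 + Z, so Z = -1.
A = 0 and Z = -1 is e⁻ — a beta-minus particle.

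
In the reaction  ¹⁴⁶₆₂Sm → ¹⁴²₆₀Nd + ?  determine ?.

alpha particle

Conserve mass number: 146 = 142 + A, so A = 4.
Conserve atomic number: 62 = 60 + Z, so Z = 2.
A = 4 and Z = 2 is ⁴₂He — an alpha particle.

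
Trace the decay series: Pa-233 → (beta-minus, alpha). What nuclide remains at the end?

Start: (A, Z) = (233, 91).
After β⁻: (233, 92).
After α: (229, 90).
Z = 90 is thorium.

Th-229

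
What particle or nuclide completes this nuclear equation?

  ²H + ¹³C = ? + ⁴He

Conserve mass number: 2 + 13 = A + 4, so A = 11.
Conserve atomic number: 1 + 6 = Z + 2, so Z = 5.
Z = 5 is boron, so the species is ¹¹B.

B-11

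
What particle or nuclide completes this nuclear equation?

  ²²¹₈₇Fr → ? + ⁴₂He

Conserve mass number: 221 = A + 4, so A = 217.
Conserve atomic number: 87 = Z + 2, so Z = 85.
Z = 85 is astatine, so the species is ²¹⁷₈₅At.

At-217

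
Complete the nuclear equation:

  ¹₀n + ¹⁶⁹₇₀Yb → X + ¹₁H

Conserve mass number: 1 + 169 = A + 1, so A = 169.
Conserve atomic number: 0 + 70 = Z + 1, so Z = 69.
Z = 69 is thulium, so the species is ¹⁶⁹₆₉Tm.

Tm-169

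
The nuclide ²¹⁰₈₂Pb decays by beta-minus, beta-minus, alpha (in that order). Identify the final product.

Pb-206

Start: (A, Z) = (210, 82).
After β⁻: (210, 83).
After β⁻: (210, 84).
After α: (206, 82).
Z = 82 is lead.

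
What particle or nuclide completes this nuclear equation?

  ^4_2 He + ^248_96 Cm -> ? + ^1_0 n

Conserve mass number: 4 + 248 = A + 1, so A = 251.
Conserve atomic number: 2 + 96 = Z + 0, so Z = 98.
Z = 98 is californium, so the species is ^251_98 Cf.

Cf-251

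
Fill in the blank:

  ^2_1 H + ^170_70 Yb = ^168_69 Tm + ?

Conserve mass number: 2 + 170 = 168 + A, so A = 4.
Conserve atomic number: 1 + 70 = 69 + Z, so Z = 2.
A = 4 and Z = 2 is ^4_2 He — an alpha particle.

alpha particle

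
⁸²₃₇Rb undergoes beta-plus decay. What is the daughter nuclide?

Kr-82

Beta-plus decay: mass number changes by +0, atomic number by -1.
A: 82 = 82; Z: 37 − 1 = 36.
Z = 36 is krypton, so the daughter is ⁸²₃₆Kr.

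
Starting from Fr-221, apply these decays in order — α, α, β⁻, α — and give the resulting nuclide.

Pb-209

Start: (A, Z) = (221, 87).
After α: (217, 85).
After α: (213, 83).
After β⁻: (213, 84).
After α: (209, 82).
Z = 82 is lead.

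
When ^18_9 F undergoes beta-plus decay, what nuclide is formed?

Beta-plus decay: mass number changes by +0, atomic number by -1.
A: 18 = 18; Z: 9 − 1 = 8.
Z = 8 is oxygen, so the daughter is ^18_8 O.

O-18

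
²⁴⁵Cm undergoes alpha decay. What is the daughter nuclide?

Pu-241

Alpha decay: mass number changes by -4, atomic number by -2.
A: 245 − 4 = 241; Z: 96 − 2 = 94.
Z = 94 is plutonium, so the daughter is ²⁴¹Pu.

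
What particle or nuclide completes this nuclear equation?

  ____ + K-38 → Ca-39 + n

deuteron

Conserve mass number: A + 38 = 39 + 1, so A = 2.
Conserve atomic number: Z + 19 = 20 + 0, so Z = 1.
A = 2 and Z = 1 is H-2 — a deuteron.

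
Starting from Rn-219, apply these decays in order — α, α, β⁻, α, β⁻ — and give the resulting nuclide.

Pb-207

Start: (A, Z) = (219, 86).
After α: (215, 84).
After α: (211, 82).
After β⁻: (211, 83).
After α: (207, 81).
After β⁻: (207, 82).
Z = 82 is lead.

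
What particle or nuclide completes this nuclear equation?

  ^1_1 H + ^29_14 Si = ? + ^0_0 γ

Conserve mass number: 1 + 29 = A + 0, so A = 30.
Conserve atomic number: 1 + 14 = Z + 0, so Z = 15.
Z = 15 is phosphorus, so the species is ^30_15 P.

P-30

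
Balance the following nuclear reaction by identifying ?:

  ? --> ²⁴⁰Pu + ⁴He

Cm-244

Conserve mass number: A = 240 + 4, so A = 244.
Conserve atomic number: Z = 94 + 2, so Z = 96.
Z = 96 is curium, so the species is ²⁴⁴Cm.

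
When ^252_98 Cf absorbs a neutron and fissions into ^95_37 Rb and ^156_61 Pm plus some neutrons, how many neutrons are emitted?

Conserve mass number: 253 = 95 + 156 + k, so k = 253 − 251 = 2.
Check atomic number: 98 = 37 + 61 + 0 = 98. ✓

2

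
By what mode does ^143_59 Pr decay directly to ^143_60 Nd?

ΔA = 143 − 143 = 0; ΔZ = 60 − 59 = +1.
A is unchanged and Z rises by 1 — a neutron has become a proton (β⁻ decay).

beta-minus decay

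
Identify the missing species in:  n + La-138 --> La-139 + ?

Conserve mass number: 1 + 138 = 139 + A, so A = 0.
Conserve atomic number: 0 + 57 = 57 + Z, so Z = 0.
A = 0 and Z = 0 is γ — a gamma ray.

gamma ray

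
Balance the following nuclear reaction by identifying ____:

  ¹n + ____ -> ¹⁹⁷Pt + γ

Conserve mass number: 1 + A = 197 + 0, so A = 196.
Conserve atomic number: 0 + Z = 78 + 0, so Z = 78.
Z = 78 is platinum, so the species is ¹⁹⁶Pt.

Pt-196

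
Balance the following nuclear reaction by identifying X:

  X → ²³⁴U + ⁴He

Conserve mass number: A = 234 + 4, so A = 238.
Conserve atomic number: Z = 92 + 2, so Z = 94.
Z = 94 is plutonium, so the species is ²³⁸Pu.

Pu-238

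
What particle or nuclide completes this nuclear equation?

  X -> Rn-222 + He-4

Conserve mass number: A = 222 + 4, so A = 226.
Conserve atomic number: Z = 86 + 2, so Z = 88.
Z = 88 is radium, so the species is Ra-226.

Ra-226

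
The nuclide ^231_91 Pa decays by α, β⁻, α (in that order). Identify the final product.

Start: (A, Z) = (231, 91).
After α: (227, 89).
After β⁻: (227, 90).
After α: (223, 88).
Z = 88 is radium.

Ra-223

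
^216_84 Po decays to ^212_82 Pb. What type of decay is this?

alpha decay

ΔA = 212 − 216 = -4; ΔZ = 82 − 84 = -2.
A drops by 4 and Z drops by 2 — the signature of alpha emission.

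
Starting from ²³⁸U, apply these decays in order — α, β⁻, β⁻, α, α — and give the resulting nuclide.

Ra-226

Start: (A, Z) = (238, 92).
After α: (234, 90).
After β⁻: (234, 91).
After β⁻: (234, 92).
After α: (230, 90).
After α: (226, 88).
Z = 88 is radium.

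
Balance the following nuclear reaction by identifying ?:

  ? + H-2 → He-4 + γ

deuteron

Conserve mass number: A + 2 = 4 + 0, so A = 2.
Conserve atomic number: Z + 1 = 2 + 0, so Z = 1.
A = 2 and Z = 1 is H-2 — a deuteron.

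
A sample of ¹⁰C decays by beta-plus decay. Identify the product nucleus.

Beta-plus decay: mass number changes by +0, atomic number by -1.
A: 10 = 10; Z: 6 − 1 = 5.
Z = 5 is boron, so the daughter is ¹⁰B.

B-10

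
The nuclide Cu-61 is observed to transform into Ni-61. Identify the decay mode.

ΔA = 61 − 61 = 0; ΔZ = 28 − 29 = -1.
A is unchanged and Z drops by 1 — a proton has become a neutron (β⁺ emission or electron capture).

beta-plus decay or electron capture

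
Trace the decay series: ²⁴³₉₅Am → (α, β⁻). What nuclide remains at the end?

Pu-239

Start: (A, Z) = (243, 95).
After α: (239, 93).
After β⁻: (239, 94).
Z = 94 is plutonium.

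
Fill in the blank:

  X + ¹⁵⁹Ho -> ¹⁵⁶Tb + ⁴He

Conserve mass number: A + 159 = 156 + 4, so A = 1.
Conserve atomic number: Z + 67 = 65 + 2, so Z = 0.
A = 1 and Z = 0 is ¹n — a neutron.

neutron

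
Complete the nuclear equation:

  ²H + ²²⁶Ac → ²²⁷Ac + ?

Conserve mass number: 2 + 226 = 227 + A, so A = 1.
Conserve atomic number: 1 + 89 = 89 + Z, so Z = 1.
A = 1 and Z = 1 is ¹H — a proton.

proton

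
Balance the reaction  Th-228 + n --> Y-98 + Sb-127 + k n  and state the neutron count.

4

Conserve mass number: 229 = 98 + 127 + k, so k = 229 − 225 = 4.
Check atomic number: 90 = 39 + 51 + 0 = 90. ✓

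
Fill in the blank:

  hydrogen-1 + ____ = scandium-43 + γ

Ca-42

Conserve mass number: 1 + A = 43 + 0, so A = 42.
Conserve atomic number: 1 + Z = 21 + 0, so Z = 20.
Z = 20 is calcium, so the species is calcium-42.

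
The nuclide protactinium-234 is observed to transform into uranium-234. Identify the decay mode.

ΔA = 234 − 234 = 0; ΔZ = 92 − 91 = +1.
A is unchanged and Z rises by 1 — a neutron has become a proton (β⁻ decay).

beta-minus decay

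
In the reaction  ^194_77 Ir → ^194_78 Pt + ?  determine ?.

Conserve mass number: 194 = 194 + A, so A = 0.
Conserve atomic number: 77 = 78 + Z, so Z = -1.
A = 0 and Z = -1 is ^0_-1 e — a beta-minus particle.

beta-minus particle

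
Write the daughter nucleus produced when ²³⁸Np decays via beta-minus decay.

Beta-minus decay: mass number changes by +0, atomic number by +1.
A: 238 = 238; Z: 93 + 1 = 94.
Z = 94 is plutonium, so the daughter is ²³⁸Pu.

Pu-238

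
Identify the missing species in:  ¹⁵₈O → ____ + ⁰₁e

N-15

Conserve mass number: 15 = A + 0, so A = 15.
Conserve atomic number: 8 = Z + 1, so Z = 7.
Z = 7 is nitrogen, so the species is ¹⁵₇N.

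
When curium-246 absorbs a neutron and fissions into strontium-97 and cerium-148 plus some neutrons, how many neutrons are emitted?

Conserve mass number: 247 = 97 + 148 + k, so k = 247 − 245 = 2.
Check atomic number: 96 = 38 + 58 + 0 = 96. ✓

2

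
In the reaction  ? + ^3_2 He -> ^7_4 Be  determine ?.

Conserve mass number: A + 3 = 7, so A = 4.
Conserve atomic number: Z + 2 = 4, so Z = 2.
A = 4 and Z = 2 is ^4_2 He — an alpha particle.

alpha particle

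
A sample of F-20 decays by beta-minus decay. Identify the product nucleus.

Ne-20

Beta-minus decay: mass number changes by +0, atomic number by +1.
A: 20 = 20; Z: 9 + 1 = 10.
Z = 10 is neon, so the daughter is Ne-20.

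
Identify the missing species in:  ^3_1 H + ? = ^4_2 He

Conserve mass number: 3 + A = 4, so A = 1.
Conserve atomic number: 1 + Z = 2, so Z = 1.
A = 1 and Z = 1 is ^1_1 H — a proton.

proton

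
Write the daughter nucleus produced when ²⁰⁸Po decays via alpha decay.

Pb-204

Alpha decay: mass number changes by -4, atomic number by -2.
A: 208 − 4 = 204; Z: 84 − 2 = 82.
Z = 82 is lead, so the daughter is ²⁰⁴Pb.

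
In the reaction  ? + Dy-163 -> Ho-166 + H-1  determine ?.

Conserve mass number: A + 163 = 166 + 1, so A = 4.
Conserve atomic number: Z + 66 = 67 + 1, so Z = 2.
A = 4 and Z = 2 is He-4 — an alpha particle.

alpha particle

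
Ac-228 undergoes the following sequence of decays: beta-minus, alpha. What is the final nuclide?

Ra-224

Start: (A, Z) = (228, 89).
After β⁻: (228, 90).
After α: (224, 88).
Z = 88 is radium.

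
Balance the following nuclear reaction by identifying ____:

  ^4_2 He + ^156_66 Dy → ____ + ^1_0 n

Conserve mass number: 4 + 156 = A + 1, so A = 159.
Conserve atomic number: 2 + 66 = Z + 0, so Z = 68.
Z = 68 is erbium, so the species is ^159_68 Er.

Er-159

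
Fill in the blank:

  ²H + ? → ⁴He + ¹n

triton

Conserve mass number: 2 + A = 4 + 1, so A = 3.
Conserve atomic number: 1 + Z = 2 + 0, so Z = 1.
A = 3 and Z = 1 is ³H — a triton.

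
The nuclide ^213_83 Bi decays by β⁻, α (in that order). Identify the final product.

Start: (A, Z) = (213, 83).
After β⁻: (213, 84).
After α: (209, 82).
Z = 82 is lead.

Pb-209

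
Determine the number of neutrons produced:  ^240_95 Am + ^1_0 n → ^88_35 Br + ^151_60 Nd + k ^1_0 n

2

Conserve mass number: 241 = 88 + 151 + k, so k = 241 − 239 = 2.
Check atomic number: 95 = 35 + 60 + 0 = 95. ✓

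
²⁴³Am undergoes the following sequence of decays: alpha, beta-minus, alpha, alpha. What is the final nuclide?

Start: (A, Z) = (243, 95).
After α: (239, 93).
After β⁻: (239, 94).
After α: (235, 92).
After α: (231, 90).
Z = 90 is thorium.

Th-231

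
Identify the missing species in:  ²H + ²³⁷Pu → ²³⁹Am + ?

Conserve mass number: 2 + 237 = 239 + A, so A = 0.
Conserve atomic number: 1 + 94 = 95 + Z, so Z = 0.
A = 0 and Z = 0 is γ — a gamma ray.

gamma ray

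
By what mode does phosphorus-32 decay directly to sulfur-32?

ΔA = 32 − 32 = 0; ΔZ = 16 − 15 = +1.
A is unchanged and Z rises by 1 — a neutron has become a proton (β⁻ decay).

beta-minus decay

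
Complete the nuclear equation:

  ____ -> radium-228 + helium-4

Conserve mass number: A = 228 + 4, so A = 232.
Conserve atomic number: Z = 88 + 2, so Z = 90.
Z = 90 is thorium, so the species is thorium-232.

Th-232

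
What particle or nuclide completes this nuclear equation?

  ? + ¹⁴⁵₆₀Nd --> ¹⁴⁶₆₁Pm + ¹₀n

deuteron

Conserve mass number: A + 145 = 146 + 1, so A = 2.
Conserve atomic number: Z + 60 = 61 + 0, so Z = 1.
A = 2 and Z = 1 is ²₁H — a deuteron.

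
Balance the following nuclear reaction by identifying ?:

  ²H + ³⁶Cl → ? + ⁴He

S-34

Conserve mass number: 2 + 36 = A + 4, so A = 34.
Conserve atomic number: 1 + 17 = Z + 2, so Z = 16.
Z = 16 is sulfur, so the species is ³⁴S.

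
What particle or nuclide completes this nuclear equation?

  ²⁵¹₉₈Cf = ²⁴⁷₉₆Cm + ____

alpha particle

Conserve mass number: 251 = 247 + A, so A = 4.
Conserve atomic number: 98 = 96 + Z, so Z = 2.
A = 4 and Z = 2 is ⁴₂He — an alpha particle.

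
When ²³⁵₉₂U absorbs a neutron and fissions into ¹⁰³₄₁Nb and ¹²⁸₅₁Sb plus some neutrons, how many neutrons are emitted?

Conserve mass number: 236 = 103 + 128 + k, so k = 236 − 231 = 5.
Check atomic number: 92 = 41 + 51 + 0 = 92. ✓

5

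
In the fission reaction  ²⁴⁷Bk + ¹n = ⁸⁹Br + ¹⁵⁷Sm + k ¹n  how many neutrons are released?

2

Conserve mass number: 248 = 89 + 157 + k, so k = 248 − 246 = 2.
Check atomic number: 97 = 35 + 62 + 0 = 97. ✓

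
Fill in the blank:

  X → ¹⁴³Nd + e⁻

Pr-143

Conserve mass number: A = 143 + 0, so A = 143.
Conserve atomic number: Z = 60 − 1, so Z = 59.
Z = 59 is praseodymium, so the species is ¹⁴³Pr.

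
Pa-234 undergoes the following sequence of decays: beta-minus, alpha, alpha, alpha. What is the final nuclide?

Start: (A, Z) = (234, 91).
After β⁻: (234, 92).
After α: (230, 90).
After α: (226, 88).
After α: (222, 86).
Z = 86 is radon.

Rn-222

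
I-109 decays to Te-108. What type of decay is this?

ΔA = 108 − 109 = -1; ΔZ = 52 − 53 = -1.
A drops by 1 and Z drops by 1 — a proton was emitted.

proton emission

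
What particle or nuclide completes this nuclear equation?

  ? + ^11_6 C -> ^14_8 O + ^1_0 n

Conserve mass number: A + 11 = 14 + 1, so A = 4.
Conserve atomic number: Z + 6 = 8 + 0, so Z = 2.
A = 4 and Z = 2 is ^4_2 He — an alpha particle.

alpha particle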